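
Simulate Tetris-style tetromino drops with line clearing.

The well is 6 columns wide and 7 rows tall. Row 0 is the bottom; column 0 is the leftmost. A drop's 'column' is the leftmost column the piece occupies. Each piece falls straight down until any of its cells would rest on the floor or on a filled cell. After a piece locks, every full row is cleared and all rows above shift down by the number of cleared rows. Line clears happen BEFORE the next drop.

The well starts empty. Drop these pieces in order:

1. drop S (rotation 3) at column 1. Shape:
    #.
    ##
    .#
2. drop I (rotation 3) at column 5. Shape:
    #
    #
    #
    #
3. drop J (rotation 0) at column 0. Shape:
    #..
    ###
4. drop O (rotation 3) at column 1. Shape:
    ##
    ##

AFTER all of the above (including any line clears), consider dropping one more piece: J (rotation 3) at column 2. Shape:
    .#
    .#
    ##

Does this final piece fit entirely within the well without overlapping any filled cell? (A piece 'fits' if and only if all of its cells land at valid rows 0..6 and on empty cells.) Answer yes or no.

Drop 1: S rot3 at col 1 lands with bottom-row=0; cleared 0 line(s) (total 0); column heights now [0 3 2 0 0 0], max=3
Drop 2: I rot3 at col 5 lands with bottom-row=0; cleared 0 line(s) (total 0); column heights now [0 3 2 0 0 4], max=4
Drop 3: J rot0 at col 0 lands with bottom-row=3; cleared 0 line(s) (total 0); column heights now [5 4 4 0 0 4], max=5
Drop 4: O rot3 at col 1 lands with bottom-row=4; cleared 0 line(s) (total 0); column heights now [5 6 6 0 0 4], max=6
Test piece J rot3 at col 2 (width 2): heights before test = [5 6 6 0 0 4]; fits = False

Answer: no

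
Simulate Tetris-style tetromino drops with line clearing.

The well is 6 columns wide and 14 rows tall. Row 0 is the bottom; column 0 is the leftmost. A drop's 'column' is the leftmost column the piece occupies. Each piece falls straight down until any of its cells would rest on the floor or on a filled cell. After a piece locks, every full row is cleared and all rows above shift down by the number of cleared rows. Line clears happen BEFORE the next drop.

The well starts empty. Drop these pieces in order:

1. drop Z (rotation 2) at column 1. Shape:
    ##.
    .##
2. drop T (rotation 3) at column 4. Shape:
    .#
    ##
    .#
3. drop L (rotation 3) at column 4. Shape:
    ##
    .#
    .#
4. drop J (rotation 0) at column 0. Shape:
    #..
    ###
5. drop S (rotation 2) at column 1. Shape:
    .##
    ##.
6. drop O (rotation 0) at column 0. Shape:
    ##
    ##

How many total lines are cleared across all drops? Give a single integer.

Answer: 0

Derivation:
Drop 1: Z rot2 at col 1 lands with bottom-row=0; cleared 0 line(s) (total 0); column heights now [0 2 2 1 0 0], max=2
Drop 2: T rot3 at col 4 lands with bottom-row=0; cleared 0 line(s) (total 0); column heights now [0 2 2 1 2 3], max=3
Drop 3: L rot3 at col 4 lands with bottom-row=3; cleared 0 line(s) (total 0); column heights now [0 2 2 1 6 6], max=6
Drop 4: J rot0 at col 0 lands with bottom-row=2; cleared 0 line(s) (total 0); column heights now [4 3 3 1 6 6], max=6
Drop 5: S rot2 at col 1 lands with bottom-row=3; cleared 0 line(s) (total 0); column heights now [4 4 5 5 6 6], max=6
Drop 6: O rot0 at col 0 lands with bottom-row=4; cleared 0 line(s) (total 0); column heights now [6 6 5 5 6 6], max=6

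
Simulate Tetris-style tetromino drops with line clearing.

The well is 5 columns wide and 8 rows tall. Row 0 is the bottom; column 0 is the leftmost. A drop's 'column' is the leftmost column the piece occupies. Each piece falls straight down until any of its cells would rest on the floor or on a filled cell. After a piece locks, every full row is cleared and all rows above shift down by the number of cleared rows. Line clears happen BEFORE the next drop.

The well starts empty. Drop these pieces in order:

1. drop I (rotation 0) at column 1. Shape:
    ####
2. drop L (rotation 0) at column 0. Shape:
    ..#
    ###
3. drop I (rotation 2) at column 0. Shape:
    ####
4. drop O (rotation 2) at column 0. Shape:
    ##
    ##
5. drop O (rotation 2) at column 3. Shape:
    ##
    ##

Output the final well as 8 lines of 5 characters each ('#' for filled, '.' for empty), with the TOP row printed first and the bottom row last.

Answer: .....
.....
##.##
##.##
####.
..#..
###..
.####

Derivation:
Drop 1: I rot0 at col 1 lands with bottom-row=0; cleared 0 line(s) (total 0); column heights now [0 1 1 1 1], max=1
Drop 2: L rot0 at col 0 lands with bottom-row=1; cleared 0 line(s) (total 0); column heights now [2 2 3 1 1], max=3
Drop 3: I rot2 at col 0 lands with bottom-row=3; cleared 0 line(s) (total 0); column heights now [4 4 4 4 1], max=4
Drop 4: O rot2 at col 0 lands with bottom-row=4; cleared 0 line(s) (total 0); column heights now [6 6 4 4 1], max=6
Drop 5: O rot2 at col 3 lands with bottom-row=4; cleared 0 line(s) (total 0); column heights now [6 6 4 6 6], max=6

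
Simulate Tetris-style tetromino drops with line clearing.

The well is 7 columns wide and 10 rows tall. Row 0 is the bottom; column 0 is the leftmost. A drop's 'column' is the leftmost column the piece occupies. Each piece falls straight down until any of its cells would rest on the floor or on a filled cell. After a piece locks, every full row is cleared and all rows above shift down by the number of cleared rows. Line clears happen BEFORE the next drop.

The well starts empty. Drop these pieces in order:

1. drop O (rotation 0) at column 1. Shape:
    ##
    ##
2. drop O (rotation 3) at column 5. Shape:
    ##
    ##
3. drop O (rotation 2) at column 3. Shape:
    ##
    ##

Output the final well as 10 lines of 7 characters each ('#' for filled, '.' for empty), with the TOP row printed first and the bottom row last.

Answer: .......
.......
.......
.......
.......
.......
.......
.......
.######
.######

Derivation:
Drop 1: O rot0 at col 1 lands with bottom-row=0; cleared 0 line(s) (total 0); column heights now [0 2 2 0 0 0 0], max=2
Drop 2: O rot3 at col 5 lands with bottom-row=0; cleared 0 line(s) (total 0); column heights now [0 2 2 0 0 2 2], max=2
Drop 3: O rot2 at col 3 lands with bottom-row=0; cleared 0 line(s) (total 0); column heights now [0 2 2 2 2 2 2], max=2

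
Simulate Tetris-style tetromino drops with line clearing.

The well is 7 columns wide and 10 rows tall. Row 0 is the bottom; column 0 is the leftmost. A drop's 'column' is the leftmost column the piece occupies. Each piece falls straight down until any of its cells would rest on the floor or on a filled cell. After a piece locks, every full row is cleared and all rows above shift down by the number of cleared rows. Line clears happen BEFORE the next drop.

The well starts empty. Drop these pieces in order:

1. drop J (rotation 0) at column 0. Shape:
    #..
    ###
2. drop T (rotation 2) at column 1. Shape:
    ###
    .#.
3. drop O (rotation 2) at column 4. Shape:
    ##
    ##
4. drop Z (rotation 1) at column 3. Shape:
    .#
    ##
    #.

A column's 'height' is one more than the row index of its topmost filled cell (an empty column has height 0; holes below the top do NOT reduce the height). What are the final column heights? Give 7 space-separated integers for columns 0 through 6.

Drop 1: J rot0 at col 0 lands with bottom-row=0; cleared 0 line(s) (total 0); column heights now [2 1 1 0 0 0 0], max=2
Drop 2: T rot2 at col 1 lands with bottom-row=1; cleared 0 line(s) (total 0); column heights now [2 3 3 3 0 0 0], max=3
Drop 3: O rot2 at col 4 lands with bottom-row=0; cleared 0 line(s) (total 0); column heights now [2 3 3 3 2 2 0], max=3
Drop 4: Z rot1 at col 3 lands with bottom-row=3; cleared 0 line(s) (total 0); column heights now [2 3 3 5 6 2 0], max=6

Answer: 2 3 3 5 6 2 0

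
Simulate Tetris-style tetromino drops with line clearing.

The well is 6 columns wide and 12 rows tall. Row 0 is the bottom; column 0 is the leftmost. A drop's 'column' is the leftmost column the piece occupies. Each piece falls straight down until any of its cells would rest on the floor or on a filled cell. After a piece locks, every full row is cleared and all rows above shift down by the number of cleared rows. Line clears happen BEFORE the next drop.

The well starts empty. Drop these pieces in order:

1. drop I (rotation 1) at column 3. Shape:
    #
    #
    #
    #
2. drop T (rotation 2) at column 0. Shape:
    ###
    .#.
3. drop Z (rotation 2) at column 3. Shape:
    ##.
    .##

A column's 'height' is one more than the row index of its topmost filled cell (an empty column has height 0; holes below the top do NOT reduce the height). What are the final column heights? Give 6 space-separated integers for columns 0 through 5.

Answer: 2 2 2 5 5 4

Derivation:
Drop 1: I rot1 at col 3 lands with bottom-row=0; cleared 0 line(s) (total 0); column heights now [0 0 0 4 0 0], max=4
Drop 2: T rot2 at col 0 lands with bottom-row=0; cleared 0 line(s) (total 0); column heights now [2 2 2 4 0 0], max=4
Drop 3: Z rot2 at col 3 lands with bottom-row=3; cleared 0 line(s) (total 0); column heights now [2 2 2 5 5 4], max=5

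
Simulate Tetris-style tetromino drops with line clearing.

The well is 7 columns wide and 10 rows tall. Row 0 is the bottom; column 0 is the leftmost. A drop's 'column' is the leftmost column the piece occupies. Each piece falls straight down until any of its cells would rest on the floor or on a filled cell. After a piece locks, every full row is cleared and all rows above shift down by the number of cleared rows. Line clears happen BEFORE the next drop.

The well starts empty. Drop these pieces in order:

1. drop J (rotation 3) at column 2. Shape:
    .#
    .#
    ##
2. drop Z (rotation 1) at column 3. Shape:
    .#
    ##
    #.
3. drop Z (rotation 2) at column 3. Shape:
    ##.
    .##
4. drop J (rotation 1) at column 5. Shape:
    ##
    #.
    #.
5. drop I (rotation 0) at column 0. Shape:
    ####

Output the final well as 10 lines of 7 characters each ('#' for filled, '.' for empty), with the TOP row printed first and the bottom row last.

Drop 1: J rot3 at col 2 lands with bottom-row=0; cleared 0 line(s) (total 0); column heights now [0 0 1 3 0 0 0], max=3
Drop 2: Z rot1 at col 3 lands with bottom-row=3; cleared 0 line(s) (total 0); column heights now [0 0 1 5 6 0 0], max=6
Drop 3: Z rot2 at col 3 lands with bottom-row=6; cleared 0 line(s) (total 0); column heights now [0 0 1 8 8 7 0], max=8
Drop 4: J rot1 at col 5 lands with bottom-row=7; cleared 0 line(s) (total 0); column heights now [0 0 1 8 8 10 10], max=10
Drop 5: I rot0 at col 0 lands with bottom-row=8; cleared 0 line(s) (total 0); column heights now [9 9 9 9 8 10 10], max=10

Answer: .....##
####.#.
...###.
....##.
....#..
...##..
...#...
...#...
...#...
..##...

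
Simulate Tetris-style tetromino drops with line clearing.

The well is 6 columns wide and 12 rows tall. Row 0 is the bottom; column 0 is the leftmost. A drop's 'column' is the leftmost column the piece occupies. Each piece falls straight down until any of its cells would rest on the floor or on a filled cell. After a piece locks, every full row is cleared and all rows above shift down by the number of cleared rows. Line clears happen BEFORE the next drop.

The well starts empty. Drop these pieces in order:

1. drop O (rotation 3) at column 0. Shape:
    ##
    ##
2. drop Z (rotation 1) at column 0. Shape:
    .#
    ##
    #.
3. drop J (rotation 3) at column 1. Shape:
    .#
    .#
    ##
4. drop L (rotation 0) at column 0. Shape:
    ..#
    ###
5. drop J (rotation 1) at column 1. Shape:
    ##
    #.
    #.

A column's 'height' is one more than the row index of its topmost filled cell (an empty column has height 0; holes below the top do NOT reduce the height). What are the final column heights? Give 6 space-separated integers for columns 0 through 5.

Drop 1: O rot3 at col 0 lands with bottom-row=0; cleared 0 line(s) (total 0); column heights now [2 2 0 0 0 0], max=2
Drop 2: Z rot1 at col 0 lands with bottom-row=2; cleared 0 line(s) (total 0); column heights now [4 5 0 0 0 0], max=5
Drop 3: J rot3 at col 1 lands with bottom-row=5; cleared 0 line(s) (total 0); column heights now [4 6 8 0 0 0], max=8
Drop 4: L rot0 at col 0 lands with bottom-row=8; cleared 0 line(s) (total 0); column heights now [9 9 10 0 0 0], max=10
Drop 5: J rot1 at col 1 lands with bottom-row=9; cleared 0 line(s) (total 0); column heights now [9 12 12 0 0 0], max=12

Answer: 9 12 12 0 0 0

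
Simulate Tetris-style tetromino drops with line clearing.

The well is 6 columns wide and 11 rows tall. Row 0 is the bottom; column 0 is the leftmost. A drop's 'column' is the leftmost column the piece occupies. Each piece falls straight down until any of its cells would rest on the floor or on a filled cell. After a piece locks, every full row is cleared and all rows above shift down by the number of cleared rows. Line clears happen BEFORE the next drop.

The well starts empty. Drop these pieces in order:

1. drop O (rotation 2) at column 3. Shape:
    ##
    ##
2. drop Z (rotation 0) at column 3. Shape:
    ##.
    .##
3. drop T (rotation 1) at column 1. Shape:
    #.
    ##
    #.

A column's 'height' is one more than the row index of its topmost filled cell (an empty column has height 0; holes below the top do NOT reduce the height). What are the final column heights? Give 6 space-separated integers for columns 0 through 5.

Answer: 0 3 2 4 4 3

Derivation:
Drop 1: O rot2 at col 3 lands with bottom-row=0; cleared 0 line(s) (total 0); column heights now [0 0 0 2 2 0], max=2
Drop 2: Z rot0 at col 3 lands with bottom-row=2; cleared 0 line(s) (total 0); column heights now [0 0 0 4 4 3], max=4
Drop 3: T rot1 at col 1 lands with bottom-row=0; cleared 0 line(s) (total 0); column heights now [0 3 2 4 4 3], max=4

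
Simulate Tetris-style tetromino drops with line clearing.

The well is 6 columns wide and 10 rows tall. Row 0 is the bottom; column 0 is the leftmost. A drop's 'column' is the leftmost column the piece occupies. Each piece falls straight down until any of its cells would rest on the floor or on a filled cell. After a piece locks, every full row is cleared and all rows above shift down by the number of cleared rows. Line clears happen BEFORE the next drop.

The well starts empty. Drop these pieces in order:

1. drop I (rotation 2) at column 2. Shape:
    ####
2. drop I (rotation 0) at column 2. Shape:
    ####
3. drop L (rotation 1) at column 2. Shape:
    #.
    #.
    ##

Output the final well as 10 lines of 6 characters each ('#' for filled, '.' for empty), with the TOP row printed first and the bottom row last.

Answer: ......
......
......
......
......
..#...
..#...
..##..
..####
..####

Derivation:
Drop 1: I rot2 at col 2 lands with bottom-row=0; cleared 0 line(s) (total 0); column heights now [0 0 1 1 1 1], max=1
Drop 2: I rot0 at col 2 lands with bottom-row=1; cleared 0 line(s) (total 0); column heights now [0 0 2 2 2 2], max=2
Drop 3: L rot1 at col 2 lands with bottom-row=2; cleared 0 line(s) (total 0); column heights now [0 0 5 3 2 2], max=5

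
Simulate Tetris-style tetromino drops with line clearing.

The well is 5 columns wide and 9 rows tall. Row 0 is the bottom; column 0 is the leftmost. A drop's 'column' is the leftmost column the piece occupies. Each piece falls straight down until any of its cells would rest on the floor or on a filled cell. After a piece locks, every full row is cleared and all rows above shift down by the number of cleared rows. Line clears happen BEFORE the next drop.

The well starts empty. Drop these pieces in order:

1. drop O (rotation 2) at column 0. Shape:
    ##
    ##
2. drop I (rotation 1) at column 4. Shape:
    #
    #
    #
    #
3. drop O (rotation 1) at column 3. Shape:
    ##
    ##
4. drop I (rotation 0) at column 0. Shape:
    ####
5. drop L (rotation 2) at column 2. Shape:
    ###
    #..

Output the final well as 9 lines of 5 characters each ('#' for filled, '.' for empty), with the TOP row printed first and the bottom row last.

Drop 1: O rot2 at col 0 lands with bottom-row=0; cleared 0 line(s) (total 0); column heights now [2 2 0 0 0], max=2
Drop 2: I rot1 at col 4 lands with bottom-row=0; cleared 0 line(s) (total 0); column heights now [2 2 0 0 4], max=4
Drop 3: O rot1 at col 3 lands with bottom-row=4; cleared 0 line(s) (total 0); column heights now [2 2 0 6 6], max=6
Drop 4: I rot0 at col 0 lands with bottom-row=6; cleared 0 line(s) (total 0); column heights now [7 7 7 7 6], max=7
Drop 5: L rot2 at col 2 lands with bottom-row=7; cleared 0 line(s) (total 0); column heights now [7 7 9 9 9], max=9

Answer: ..###
..#..
####.
...##
...##
....#
....#
##..#
##..#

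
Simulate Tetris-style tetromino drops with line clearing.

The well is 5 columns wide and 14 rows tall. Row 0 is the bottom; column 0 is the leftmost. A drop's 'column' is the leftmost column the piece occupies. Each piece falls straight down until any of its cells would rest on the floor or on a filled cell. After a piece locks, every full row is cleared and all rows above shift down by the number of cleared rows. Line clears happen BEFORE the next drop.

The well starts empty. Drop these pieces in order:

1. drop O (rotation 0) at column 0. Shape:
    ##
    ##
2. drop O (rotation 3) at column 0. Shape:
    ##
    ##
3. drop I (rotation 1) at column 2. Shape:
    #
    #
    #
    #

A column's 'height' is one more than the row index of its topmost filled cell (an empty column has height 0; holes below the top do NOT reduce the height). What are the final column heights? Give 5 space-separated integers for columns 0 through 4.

Drop 1: O rot0 at col 0 lands with bottom-row=0; cleared 0 line(s) (total 0); column heights now [2 2 0 0 0], max=2
Drop 2: O rot3 at col 0 lands with bottom-row=2; cleared 0 line(s) (total 0); column heights now [4 4 0 0 0], max=4
Drop 3: I rot1 at col 2 lands with bottom-row=0; cleared 0 line(s) (total 0); column heights now [4 4 4 0 0], max=4

Answer: 4 4 4 0 0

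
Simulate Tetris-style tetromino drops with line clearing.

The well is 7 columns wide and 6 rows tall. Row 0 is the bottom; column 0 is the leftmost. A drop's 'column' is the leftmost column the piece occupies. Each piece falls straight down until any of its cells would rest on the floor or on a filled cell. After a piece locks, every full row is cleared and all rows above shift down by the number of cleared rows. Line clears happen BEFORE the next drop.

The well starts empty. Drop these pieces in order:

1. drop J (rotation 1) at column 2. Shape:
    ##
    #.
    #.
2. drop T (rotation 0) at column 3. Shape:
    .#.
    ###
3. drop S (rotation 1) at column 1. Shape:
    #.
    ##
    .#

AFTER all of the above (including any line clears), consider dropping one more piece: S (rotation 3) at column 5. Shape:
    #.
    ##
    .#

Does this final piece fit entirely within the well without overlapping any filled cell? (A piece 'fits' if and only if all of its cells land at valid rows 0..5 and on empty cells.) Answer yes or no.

Drop 1: J rot1 at col 2 lands with bottom-row=0; cleared 0 line(s) (total 0); column heights now [0 0 3 3 0 0 0], max=3
Drop 2: T rot0 at col 3 lands with bottom-row=3; cleared 0 line(s) (total 0); column heights now [0 0 3 4 5 4 0], max=5
Drop 3: S rot1 at col 1 lands with bottom-row=3; cleared 0 line(s) (total 0); column heights now [0 6 5 4 5 4 0], max=6
Test piece S rot3 at col 5 (width 2): heights before test = [0 6 5 4 5 4 0]; fits = True

Answer: yes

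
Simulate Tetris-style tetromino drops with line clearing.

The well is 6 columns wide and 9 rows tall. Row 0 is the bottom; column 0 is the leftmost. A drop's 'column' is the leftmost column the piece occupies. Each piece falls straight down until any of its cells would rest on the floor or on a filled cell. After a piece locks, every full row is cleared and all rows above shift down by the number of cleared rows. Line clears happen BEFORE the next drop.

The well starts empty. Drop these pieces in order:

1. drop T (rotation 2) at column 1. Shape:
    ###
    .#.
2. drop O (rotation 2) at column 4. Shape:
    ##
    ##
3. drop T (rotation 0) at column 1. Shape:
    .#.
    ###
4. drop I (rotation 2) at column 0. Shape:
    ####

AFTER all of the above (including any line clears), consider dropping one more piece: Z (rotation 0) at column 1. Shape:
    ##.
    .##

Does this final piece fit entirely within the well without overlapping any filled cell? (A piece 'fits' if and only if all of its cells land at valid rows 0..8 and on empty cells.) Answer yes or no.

Answer: yes

Derivation:
Drop 1: T rot2 at col 1 lands with bottom-row=0; cleared 0 line(s) (total 0); column heights now [0 2 2 2 0 0], max=2
Drop 2: O rot2 at col 4 lands with bottom-row=0; cleared 0 line(s) (total 0); column heights now [0 2 2 2 2 2], max=2
Drop 3: T rot0 at col 1 lands with bottom-row=2; cleared 0 line(s) (total 0); column heights now [0 3 4 3 2 2], max=4
Drop 4: I rot2 at col 0 lands with bottom-row=4; cleared 0 line(s) (total 0); column heights now [5 5 5 5 2 2], max=5
Test piece Z rot0 at col 1 (width 3): heights before test = [5 5 5 5 2 2]; fits = True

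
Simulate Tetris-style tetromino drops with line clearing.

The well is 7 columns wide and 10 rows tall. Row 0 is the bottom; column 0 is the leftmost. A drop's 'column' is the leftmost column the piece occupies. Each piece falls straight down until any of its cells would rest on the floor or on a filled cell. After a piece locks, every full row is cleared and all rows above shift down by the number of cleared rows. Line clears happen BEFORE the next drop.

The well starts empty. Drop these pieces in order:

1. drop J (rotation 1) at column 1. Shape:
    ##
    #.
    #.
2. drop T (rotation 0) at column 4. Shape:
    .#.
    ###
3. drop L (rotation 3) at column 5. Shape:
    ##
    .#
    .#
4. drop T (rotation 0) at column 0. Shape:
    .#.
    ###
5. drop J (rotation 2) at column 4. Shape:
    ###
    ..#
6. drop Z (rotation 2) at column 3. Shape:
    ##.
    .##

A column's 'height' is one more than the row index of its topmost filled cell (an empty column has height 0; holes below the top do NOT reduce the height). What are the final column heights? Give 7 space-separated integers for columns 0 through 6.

Drop 1: J rot1 at col 1 lands with bottom-row=0; cleared 0 line(s) (total 0); column heights now [0 3 3 0 0 0 0], max=3
Drop 2: T rot0 at col 4 lands with bottom-row=0; cleared 0 line(s) (total 0); column heights now [0 3 3 0 1 2 1], max=3
Drop 3: L rot3 at col 5 lands with bottom-row=1; cleared 0 line(s) (total 0); column heights now [0 3 3 0 1 4 4], max=4
Drop 4: T rot0 at col 0 lands with bottom-row=3; cleared 0 line(s) (total 0); column heights now [4 5 4 0 1 4 4], max=5
Drop 5: J rot2 at col 4 lands with bottom-row=4; cleared 0 line(s) (total 0); column heights now [4 5 4 0 6 6 6], max=6
Drop 6: Z rot2 at col 3 lands with bottom-row=6; cleared 0 line(s) (total 0); column heights now [4 5 4 8 8 7 6], max=8

Answer: 4 5 4 8 8 7 6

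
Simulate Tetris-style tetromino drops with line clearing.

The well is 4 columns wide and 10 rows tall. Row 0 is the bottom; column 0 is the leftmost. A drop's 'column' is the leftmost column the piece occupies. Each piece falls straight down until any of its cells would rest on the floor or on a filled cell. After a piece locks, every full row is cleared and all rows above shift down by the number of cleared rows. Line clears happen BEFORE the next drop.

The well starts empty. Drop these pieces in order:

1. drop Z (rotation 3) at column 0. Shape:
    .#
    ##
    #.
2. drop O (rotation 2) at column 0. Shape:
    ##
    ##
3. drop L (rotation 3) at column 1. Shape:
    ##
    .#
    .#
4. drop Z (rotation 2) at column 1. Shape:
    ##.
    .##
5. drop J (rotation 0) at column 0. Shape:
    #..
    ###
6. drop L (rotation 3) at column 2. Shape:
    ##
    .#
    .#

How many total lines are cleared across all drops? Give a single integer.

Answer: 1

Derivation:
Drop 1: Z rot3 at col 0 lands with bottom-row=0; cleared 0 line(s) (total 0); column heights now [2 3 0 0], max=3
Drop 2: O rot2 at col 0 lands with bottom-row=3; cleared 0 line(s) (total 0); column heights now [5 5 0 0], max=5
Drop 3: L rot3 at col 1 lands with bottom-row=3; cleared 0 line(s) (total 0); column heights now [5 6 6 0], max=6
Drop 4: Z rot2 at col 1 lands with bottom-row=6; cleared 0 line(s) (total 0); column heights now [5 8 8 7], max=8
Drop 5: J rot0 at col 0 lands with bottom-row=8; cleared 0 line(s) (total 0); column heights now [10 9 9 7], max=10
Drop 6: L rot3 at col 2 lands with bottom-row=7; cleared 1 line(s) (total 1); column heights now [9 8 9 9], max=9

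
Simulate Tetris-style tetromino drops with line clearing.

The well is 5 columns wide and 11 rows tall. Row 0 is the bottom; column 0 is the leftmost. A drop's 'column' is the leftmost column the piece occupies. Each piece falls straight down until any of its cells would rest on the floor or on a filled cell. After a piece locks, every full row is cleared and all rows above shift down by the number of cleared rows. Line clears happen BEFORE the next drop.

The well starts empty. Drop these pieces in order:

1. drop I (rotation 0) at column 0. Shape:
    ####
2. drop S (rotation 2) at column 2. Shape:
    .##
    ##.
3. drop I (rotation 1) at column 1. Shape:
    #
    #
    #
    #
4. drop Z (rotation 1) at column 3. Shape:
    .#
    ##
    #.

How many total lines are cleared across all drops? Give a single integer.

Drop 1: I rot0 at col 0 lands with bottom-row=0; cleared 0 line(s) (total 0); column heights now [1 1 1 1 0], max=1
Drop 2: S rot2 at col 2 lands with bottom-row=1; cleared 0 line(s) (total 0); column heights now [1 1 2 3 3], max=3
Drop 3: I rot1 at col 1 lands with bottom-row=1; cleared 0 line(s) (total 0); column heights now [1 5 2 3 3], max=5
Drop 4: Z rot1 at col 3 lands with bottom-row=3; cleared 0 line(s) (total 0); column heights now [1 5 2 5 6], max=6

Answer: 0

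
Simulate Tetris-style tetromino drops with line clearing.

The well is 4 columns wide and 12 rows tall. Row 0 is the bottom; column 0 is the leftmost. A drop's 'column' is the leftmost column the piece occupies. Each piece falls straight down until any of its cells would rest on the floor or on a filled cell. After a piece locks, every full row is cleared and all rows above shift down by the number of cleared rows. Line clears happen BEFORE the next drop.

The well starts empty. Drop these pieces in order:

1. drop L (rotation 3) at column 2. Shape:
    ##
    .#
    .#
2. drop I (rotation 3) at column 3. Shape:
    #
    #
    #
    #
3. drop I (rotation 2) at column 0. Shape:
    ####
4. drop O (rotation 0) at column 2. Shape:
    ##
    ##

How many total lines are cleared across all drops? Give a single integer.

Drop 1: L rot3 at col 2 lands with bottom-row=0; cleared 0 line(s) (total 0); column heights now [0 0 3 3], max=3
Drop 2: I rot3 at col 3 lands with bottom-row=3; cleared 0 line(s) (total 0); column heights now [0 0 3 7], max=7
Drop 3: I rot2 at col 0 lands with bottom-row=7; cleared 1 line(s) (total 1); column heights now [0 0 3 7], max=7
Drop 4: O rot0 at col 2 lands with bottom-row=7; cleared 0 line(s) (total 1); column heights now [0 0 9 9], max=9

Answer: 1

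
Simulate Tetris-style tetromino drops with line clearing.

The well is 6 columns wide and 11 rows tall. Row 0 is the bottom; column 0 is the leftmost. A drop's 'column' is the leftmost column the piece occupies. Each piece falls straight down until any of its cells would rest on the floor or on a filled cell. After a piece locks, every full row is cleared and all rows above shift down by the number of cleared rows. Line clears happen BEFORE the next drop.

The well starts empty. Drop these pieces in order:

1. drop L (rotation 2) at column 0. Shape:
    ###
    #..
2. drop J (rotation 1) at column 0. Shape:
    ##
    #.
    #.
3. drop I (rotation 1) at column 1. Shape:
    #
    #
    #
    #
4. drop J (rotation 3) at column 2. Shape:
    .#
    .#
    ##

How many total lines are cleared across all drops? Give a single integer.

Answer: 0

Derivation:
Drop 1: L rot2 at col 0 lands with bottom-row=0; cleared 0 line(s) (total 0); column heights now [2 2 2 0 0 0], max=2
Drop 2: J rot1 at col 0 lands with bottom-row=2; cleared 0 line(s) (total 0); column heights now [5 5 2 0 0 0], max=5
Drop 3: I rot1 at col 1 lands with bottom-row=5; cleared 0 line(s) (total 0); column heights now [5 9 2 0 0 0], max=9
Drop 4: J rot3 at col 2 lands with bottom-row=2; cleared 0 line(s) (total 0); column heights now [5 9 3 5 0 0], max=9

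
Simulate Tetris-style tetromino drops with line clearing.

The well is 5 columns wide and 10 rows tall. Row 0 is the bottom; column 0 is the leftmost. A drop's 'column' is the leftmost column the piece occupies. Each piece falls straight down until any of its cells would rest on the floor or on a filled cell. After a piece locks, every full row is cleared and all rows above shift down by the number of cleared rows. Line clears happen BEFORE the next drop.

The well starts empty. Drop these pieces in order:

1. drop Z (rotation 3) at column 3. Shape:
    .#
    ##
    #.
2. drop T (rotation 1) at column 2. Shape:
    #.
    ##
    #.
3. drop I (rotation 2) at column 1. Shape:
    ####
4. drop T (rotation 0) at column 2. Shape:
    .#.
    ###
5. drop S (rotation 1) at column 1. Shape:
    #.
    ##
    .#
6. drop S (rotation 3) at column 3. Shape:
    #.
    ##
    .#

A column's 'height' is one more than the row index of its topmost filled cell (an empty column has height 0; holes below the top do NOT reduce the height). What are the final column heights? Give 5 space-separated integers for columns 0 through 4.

Drop 1: Z rot3 at col 3 lands with bottom-row=0; cleared 0 line(s) (total 0); column heights now [0 0 0 2 3], max=3
Drop 2: T rot1 at col 2 lands with bottom-row=1; cleared 0 line(s) (total 0); column heights now [0 0 4 3 3], max=4
Drop 3: I rot2 at col 1 lands with bottom-row=4; cleared 0 line(s) (total 0); column heights now [0 5 5 5 5], max=5
Drop 4: T rot0 at col 2 lands with bottom-row=5; cleared 0 line(s) (total 0); column heights now [0 5 6 7 6], max=7
Drop 5: S rot1 at col 1 lands with bottom-row=6; cleared 0 line(s) (total 0); column heights now [0 9 8 7 6], max=9
Drop 6: S rot3 at col 3 lands with bottom-row=6; cleared 0 line(s) (total 0); column heights now [0 9 8 9 8], max=9

Answer: 0 9 8 9 8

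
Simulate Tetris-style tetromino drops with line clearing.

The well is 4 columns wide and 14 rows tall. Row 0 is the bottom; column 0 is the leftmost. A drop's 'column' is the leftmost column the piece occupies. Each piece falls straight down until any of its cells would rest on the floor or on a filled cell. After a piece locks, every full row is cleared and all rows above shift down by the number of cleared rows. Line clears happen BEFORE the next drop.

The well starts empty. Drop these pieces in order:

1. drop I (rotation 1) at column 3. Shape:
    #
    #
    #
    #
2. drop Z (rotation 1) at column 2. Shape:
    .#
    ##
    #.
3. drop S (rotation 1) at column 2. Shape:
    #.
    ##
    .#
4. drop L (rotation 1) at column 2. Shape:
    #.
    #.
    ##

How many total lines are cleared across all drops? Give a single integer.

Answer: 0

Derivation:
Drop 1: I rot1 at col 3 lands with bottom-row=0; cleared 0 line(s) (total 0); column heights now [0 0 0 4], max=4
Drop 2: Z rot1 at col 2 lands with bottom-row=3; cleared 0 line(s) (total 0); column heights now [0 0 5 6], max=6
Drop 3: S rot1 at col 2 lands with bottom-row=6; cleared 0 line(s) (total 0); column heights now [0 0 9 8], max=9
Drop 4: L rot1 at col 2 lands with bottom-row=9; cleared 0 line(s) (total 0); column heights now [0 0 12 10], max=12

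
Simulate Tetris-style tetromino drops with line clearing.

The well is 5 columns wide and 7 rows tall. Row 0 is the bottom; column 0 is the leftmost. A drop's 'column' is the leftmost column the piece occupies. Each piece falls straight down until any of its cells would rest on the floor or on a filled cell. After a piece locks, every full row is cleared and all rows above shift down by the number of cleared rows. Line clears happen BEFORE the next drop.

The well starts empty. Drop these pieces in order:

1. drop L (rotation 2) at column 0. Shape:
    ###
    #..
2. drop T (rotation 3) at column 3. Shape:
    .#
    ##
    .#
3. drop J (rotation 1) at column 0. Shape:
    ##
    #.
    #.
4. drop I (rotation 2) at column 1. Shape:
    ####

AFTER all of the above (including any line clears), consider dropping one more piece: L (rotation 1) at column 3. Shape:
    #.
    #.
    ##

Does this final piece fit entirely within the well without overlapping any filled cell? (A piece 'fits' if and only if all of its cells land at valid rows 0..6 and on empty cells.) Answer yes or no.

Answer: no

Derivation:
Drop 1: L rot2 at col 0 lands with bottom-row=0; cleared 0 line(s) (total 0); column heights now [2 2 2 0 0], max=2
Drop 2: T rot3 at col 3 lands with bottom-row=0; cleared 1 line(s) (total 1); column heights now [1 0 0 0 2], max=2
Drop 3: J rot1 at col 0 lands with bottom-row=1; cleared 0 line(s) (total 1); column heights now [4 4 0 0 2], max=4
Drop 4: I rot2 at col 1 lands with bottom-row=4; cleared 0 line(s) (total 1); column heights now [4 5 5 5 5], max=5
Test piece L rot1 at col 3 (width 2): heights before test = [4 5 5 5 5]; fits = False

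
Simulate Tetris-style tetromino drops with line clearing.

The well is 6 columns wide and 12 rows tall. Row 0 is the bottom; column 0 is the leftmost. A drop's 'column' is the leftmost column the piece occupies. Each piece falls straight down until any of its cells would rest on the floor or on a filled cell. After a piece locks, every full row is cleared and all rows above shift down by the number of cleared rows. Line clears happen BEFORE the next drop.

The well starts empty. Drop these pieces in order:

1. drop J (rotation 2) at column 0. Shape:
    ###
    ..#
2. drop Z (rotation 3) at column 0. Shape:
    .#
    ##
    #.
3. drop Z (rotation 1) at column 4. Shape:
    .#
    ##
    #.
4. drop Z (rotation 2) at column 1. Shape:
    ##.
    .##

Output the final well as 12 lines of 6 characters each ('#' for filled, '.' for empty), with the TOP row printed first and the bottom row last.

Drop 1: J rot2 at col 0 lands with bottom-row=0; cleared 0 line(s) (total 0); column heights now [2 2 2 0 0 0], max=2
Drop 2: Z rot3 at col 0 lands with bottom-row=2; cleared 0 line(s) (total 0); column heights now [4 5 2 0 0 0], max=5
Drop 3: Z rot1 at col 4 lands with bottom-row=0; cleared 0 line(s) (total 0); column heights now [4 5 2 0 2 3], max=5
Drop 4: Z rot2 at col 1 lands with bottom-row=4; cleared 0 line(s) (total 0); column heights now [4 6 6 5 2 3], max=6

Answer: ......
......
......
......
......
......
.##...
.###..
##....
#....#
###.##
..#.#.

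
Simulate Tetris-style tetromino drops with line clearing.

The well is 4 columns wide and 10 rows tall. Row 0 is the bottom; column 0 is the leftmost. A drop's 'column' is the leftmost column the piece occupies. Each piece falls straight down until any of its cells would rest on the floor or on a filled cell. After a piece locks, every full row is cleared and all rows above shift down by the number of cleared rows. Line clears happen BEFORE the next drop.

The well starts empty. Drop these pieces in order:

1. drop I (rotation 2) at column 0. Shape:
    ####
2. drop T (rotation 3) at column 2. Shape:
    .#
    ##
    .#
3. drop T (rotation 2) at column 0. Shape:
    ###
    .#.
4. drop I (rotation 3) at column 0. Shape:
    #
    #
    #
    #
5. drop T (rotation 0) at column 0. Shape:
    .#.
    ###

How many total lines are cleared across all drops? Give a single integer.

Drop 1: I rot2 at col 0 lands with bottom-row=0; cleared 1 line(s) (total 1); column heights now [0 0 0 0], max=0
Drop 2: T rot3 at col 2 lands with bottom-row=0; cleared 0 line(s) (total 1); column heights now [0 0 2 3], max=3
Drop 3: T rot2 at col 0 lands with bottom-row=1; cleared 1 line(s) (total 2); column heights now [0 2 2 2], max=2
Drop 4: I rot3 at col 0 lands with bottom-row=0; cleared 1 line(s) (total 3); column heights now [3 0 0 1], max=3
Drop 5: T rot0 at col 0 lands with bottom-row=3; cleared 0 line(s) (total 3); column heights now [4 5 4 1], max=5

Answer: 3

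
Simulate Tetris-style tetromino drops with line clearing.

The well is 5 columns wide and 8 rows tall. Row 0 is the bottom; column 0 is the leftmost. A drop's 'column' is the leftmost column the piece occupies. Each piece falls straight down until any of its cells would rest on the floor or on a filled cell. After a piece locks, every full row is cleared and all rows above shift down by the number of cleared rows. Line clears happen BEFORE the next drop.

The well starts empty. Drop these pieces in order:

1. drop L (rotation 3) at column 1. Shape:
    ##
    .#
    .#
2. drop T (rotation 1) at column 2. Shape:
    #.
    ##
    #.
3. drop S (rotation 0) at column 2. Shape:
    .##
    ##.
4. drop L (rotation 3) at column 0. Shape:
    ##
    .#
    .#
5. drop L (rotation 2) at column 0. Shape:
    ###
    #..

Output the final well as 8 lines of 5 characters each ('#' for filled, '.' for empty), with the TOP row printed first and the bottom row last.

Drop 1: L rot3 at col 1 lands with bottom-row=0; cleared 0 line(s) (total 0); column heights now [0 3 3 0 0], max=3
Drop 2: T rot1 at col 2 lands with bottom-row=3; cleared 0 line(s) (total 0); column heights now [0 3 6 5 0], max=6
Drop 3: S rot0 at col 2 lands with bottom-row=6; cleared 0 line(s) (total 0); column heights now [0 3 7 8 8], max=8
Drop 4: L rot3 at col 0 lands with bottom-row=3; cleared 0 line(s) (total 0); column heights now [6 6 7 8 8], max=8
Drop 5: L rot2 at col 0 lands with bottom-row=6; cleared 1 line(s) (total 1); column heights now [7 6 7 7 0], max=7

Answer: .....
#.##.
###..
.###.
.##..
.##..
..#..
..#..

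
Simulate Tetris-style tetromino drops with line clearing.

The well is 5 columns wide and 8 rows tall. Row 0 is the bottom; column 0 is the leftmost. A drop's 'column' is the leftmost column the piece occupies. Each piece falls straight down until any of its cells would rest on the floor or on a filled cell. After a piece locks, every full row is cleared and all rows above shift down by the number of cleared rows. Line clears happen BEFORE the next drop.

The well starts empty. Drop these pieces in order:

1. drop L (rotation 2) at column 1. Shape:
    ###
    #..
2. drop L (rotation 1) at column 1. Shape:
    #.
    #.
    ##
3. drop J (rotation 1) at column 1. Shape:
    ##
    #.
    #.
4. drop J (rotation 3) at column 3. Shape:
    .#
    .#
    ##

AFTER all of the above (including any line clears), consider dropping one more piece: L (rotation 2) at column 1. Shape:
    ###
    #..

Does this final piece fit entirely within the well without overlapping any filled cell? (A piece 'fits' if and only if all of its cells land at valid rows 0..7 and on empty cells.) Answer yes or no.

Drop 1: L rot2 at col 1 lands with bottom-row=0; cleared 0 line(s) (total 0); column heights now [0 2 2 2 0], max=2
Drop 2: L rot1 at col 1 lands with bottom-row=2; cleared 0 line(s) (total 0); column heights now [0 5 3 2 0], max=5
Drop 3: J rot1 at col 1 lands with bottom-row=5; cleared 0 line(s) (total 0); column heights now [0 8 8 2 0], max=8
Drop 4: J rot3 at col 3 lands with bottom-row=2; cleared 0 line(s) (total 0); column heights now [0 8 8 3 5], max=8
Test piece L rot2 at col 1 (width 3): heights before test = [0 8 8 3 5]; fits = False

Answer: no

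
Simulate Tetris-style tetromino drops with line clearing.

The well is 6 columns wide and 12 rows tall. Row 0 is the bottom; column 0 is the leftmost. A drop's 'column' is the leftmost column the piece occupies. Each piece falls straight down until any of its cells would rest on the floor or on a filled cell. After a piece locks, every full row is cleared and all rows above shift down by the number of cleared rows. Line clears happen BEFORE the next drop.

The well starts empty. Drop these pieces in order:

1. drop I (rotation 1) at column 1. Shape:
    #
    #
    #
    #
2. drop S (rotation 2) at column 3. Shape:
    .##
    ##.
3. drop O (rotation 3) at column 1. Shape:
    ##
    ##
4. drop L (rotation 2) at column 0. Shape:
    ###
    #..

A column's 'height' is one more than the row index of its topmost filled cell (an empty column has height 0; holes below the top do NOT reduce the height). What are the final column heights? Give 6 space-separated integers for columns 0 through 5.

Answer: 7 7 7 1 2 2

Derivation:
Drop 1: I rot1 at col 1 lands with bottom-row=0; cleared 0 line(s) (total 0); column heights now [0 4 0 0 0 0], max=4
Drop 2: S rot2 at col 3 lands with bottom-row=0; cleared 0 line(s) (total 0); column heights now [0 4 0 1 2 2], max=4
Drop 3: O rot3 at col 1 lands with bottom-row=4; cleared 0 line(s) (total 0); column heights now [0 6 6 1 2 2], max=6
Drop 4: L rot2 at col 0 lands with bottom-row=5; cleared 0 line(s) (total 0); column heights now [7 7 7 1 2 2], max=7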